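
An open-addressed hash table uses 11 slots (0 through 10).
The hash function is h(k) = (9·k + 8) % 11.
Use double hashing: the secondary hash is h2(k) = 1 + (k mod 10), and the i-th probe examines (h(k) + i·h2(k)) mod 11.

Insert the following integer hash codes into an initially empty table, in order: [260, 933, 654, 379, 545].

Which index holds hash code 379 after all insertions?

8

260: h=5 -> slot 5
933: h=1 -> slot 1
654: h=9 -> slot 9
379: h=9, h2=10, probe 9,8 -> slot 8
545: h=7 -> slot 7
Table: [—, 933, —, —, —, 260, —, 545, 379, 654, —]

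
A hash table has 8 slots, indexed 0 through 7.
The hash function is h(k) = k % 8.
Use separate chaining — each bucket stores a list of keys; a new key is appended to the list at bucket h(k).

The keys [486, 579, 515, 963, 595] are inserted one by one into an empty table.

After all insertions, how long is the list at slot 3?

4

Insert 486: h=6, bucket 6 empty → new chain.
Insert 579: h=3, bucket 3 empty → new chain.
Insert 515: h=3, bucket 3 nonempty → append to chain.
Insert 963: h=3, bucket 3 nonempty → append to chain.
Insert 595: h=3, bucket 3 nonempty → append to chain.
Final buckets:
0: -
1: -
2: -
3: 579 -> 515 -> 963 -> 595
4: -
5: -
6: 486
7: -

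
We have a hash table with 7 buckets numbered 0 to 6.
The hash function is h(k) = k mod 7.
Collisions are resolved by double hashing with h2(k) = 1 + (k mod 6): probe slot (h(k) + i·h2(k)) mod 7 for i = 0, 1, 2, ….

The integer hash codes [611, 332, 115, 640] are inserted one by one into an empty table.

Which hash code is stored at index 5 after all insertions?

611: h=2 => slot 2
332: h=3 => slot 3
115: h=3, h2=2, probe 3,5 => slot 5
640: h=3, h2=5, probe 3,1 => slot 1
Table: [∅, 640, 611, 332, ∅, 115, ∅]

115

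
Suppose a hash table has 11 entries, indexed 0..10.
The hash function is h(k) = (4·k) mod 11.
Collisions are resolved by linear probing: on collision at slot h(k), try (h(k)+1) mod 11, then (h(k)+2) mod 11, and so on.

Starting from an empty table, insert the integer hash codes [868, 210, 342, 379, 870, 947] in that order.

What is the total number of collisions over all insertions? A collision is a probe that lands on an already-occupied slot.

868 hashes to 7; slot 7 is free => place at 7.
210 hashes to 4; slot 4 is free => place at 4.
342 hashes to 4; 4 taken => place at 5.
379 hashes to 9; slot 9 is free => place at 9.
870 hashes to 4; 4,5 taken => place at 6.
947 hashes to 4; 4,5,6,7 taken => place at 8.
Table: [., ., ., ., 210, 342, 870, 868, 947, 379, .]

7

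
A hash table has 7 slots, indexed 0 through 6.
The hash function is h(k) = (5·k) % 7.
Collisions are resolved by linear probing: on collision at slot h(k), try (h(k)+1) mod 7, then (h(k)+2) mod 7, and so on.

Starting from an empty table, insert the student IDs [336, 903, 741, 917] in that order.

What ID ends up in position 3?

336 hashes to 0; slot 0 is free -> place at 0.
903 hashes to 0; 0 taken -> place at 1.
741 hashes to 2; slot 2 is free -> place at 2.
917 hashes to 0; 0,1,2 taken -> place at 3.
Table: [336, 903, 741, 917, ., ., .]

917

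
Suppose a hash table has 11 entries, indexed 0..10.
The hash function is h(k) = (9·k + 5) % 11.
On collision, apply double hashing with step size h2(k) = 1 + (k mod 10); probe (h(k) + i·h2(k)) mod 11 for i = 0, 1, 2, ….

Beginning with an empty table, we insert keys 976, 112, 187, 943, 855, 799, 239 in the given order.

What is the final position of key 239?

10

Insert 976: h=0, slot 0 empty -> index 0.
Insert 112: h=1, slot 1 empty -> index 1.
Insert 187: h=5, slot 5 empty -> index 5.
Insert 943: h=0, h2=4, slot 0 occupied -> index 4.
Insert 855: h=0, h2=6, slot 0 occupied -> index 6.
Insert 799: h=2, slot 2 empty -> index 2.
Insert 239: h=0, h2=10, slot 0 occupied -> index 10.
Table: [976, 112, 799, ∅, 943, 187, 855, ∅, ∅, ∅, 239]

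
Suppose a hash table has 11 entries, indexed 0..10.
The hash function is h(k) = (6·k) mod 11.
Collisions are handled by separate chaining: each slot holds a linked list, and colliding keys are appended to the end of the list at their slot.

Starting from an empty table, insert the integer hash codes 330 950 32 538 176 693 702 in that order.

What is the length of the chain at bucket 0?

3

330 → bucket 0
950 → bucket 2
32 → bucket 5
538 → bucket 5 (collision)
176 → bucket 0 (collision)
693 → bucket 0 (collision)
702 → bucket 10
Final buckets:
0: 330 -> 176 -> 693
1: _
2: 950
3: _
4: _
5: 32 -> 538
6: _
7: _
8: _
9: _
10: 702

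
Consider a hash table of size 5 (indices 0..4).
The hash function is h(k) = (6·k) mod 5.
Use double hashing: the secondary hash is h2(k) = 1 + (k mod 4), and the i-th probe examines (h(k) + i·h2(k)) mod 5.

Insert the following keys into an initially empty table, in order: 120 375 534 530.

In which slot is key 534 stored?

2

Insert 120: h=0, slot 0 empty -> index 0.
Insert 375: h=0, h2=4, slot 0 occupied -> index 4.
Insert 534: h=4, h2=3, slot 4 occupied -> index 2.
Insert 530: h=0, h2=3, slot 0 occupied -> index 3.
Table: [120, ., 534, 530, 375]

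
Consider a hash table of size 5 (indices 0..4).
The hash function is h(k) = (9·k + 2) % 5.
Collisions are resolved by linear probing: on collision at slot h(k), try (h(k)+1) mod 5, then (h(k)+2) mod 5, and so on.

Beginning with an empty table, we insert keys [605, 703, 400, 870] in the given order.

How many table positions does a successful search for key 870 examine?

4

605 hashes to 2; slot 2 is free -> place at 2.
703 hashes to 4; slot 4 is free -> place at 4.
400 hashes to 2; 2 taken -> place at 3.
870 hashes to 2; 2,3,4 taken -> place at 0.
Table: [870, -, 605, 400, 703]
Lookup 870: h=2, probe 2,3,4,0 → found at 0.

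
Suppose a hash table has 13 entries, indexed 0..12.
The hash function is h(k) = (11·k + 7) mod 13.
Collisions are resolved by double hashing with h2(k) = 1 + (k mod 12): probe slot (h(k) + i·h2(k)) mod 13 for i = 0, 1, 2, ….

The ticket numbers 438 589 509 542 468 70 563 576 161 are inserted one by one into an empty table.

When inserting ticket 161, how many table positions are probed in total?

438: h=2 => slot 2
589: h=12 => slot 12
509: h=3 => slot 3
542: h=2, h2=3, probe 2,5 => slot 5
468: h=7 => slot 7
70: h=10 => slot 10
563: h=12, h2=12, probe 12,11 => slot 11
576: h=12, h2=1, probe 12,0 => slot 0
161: h=10, h2=6, probe 10,3,9 => slot 9
Table: [576, ∅, 438, 509, ∅, 542, ∅, 468, ∅, 161, 70, 563, 589]

3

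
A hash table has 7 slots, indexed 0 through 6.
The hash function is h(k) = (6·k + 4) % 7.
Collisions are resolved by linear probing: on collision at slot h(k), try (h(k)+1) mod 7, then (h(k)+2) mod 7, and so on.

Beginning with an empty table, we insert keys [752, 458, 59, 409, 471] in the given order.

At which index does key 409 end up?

4

Insert 752: h=1, slot 1 empty -> index 1.
Insert 458: h=1, slot 1 occupied -> index 2.
Insert 59: h=1, slots 1,2 occupied -> index 3.
Insert 409: h=1, slots 1,2,3 occupied -> index 4.
Insert 471: h=2, slots 2,3,4 occupied -> index 5.
Table: [., 752, 458, 59, 409, 471, .]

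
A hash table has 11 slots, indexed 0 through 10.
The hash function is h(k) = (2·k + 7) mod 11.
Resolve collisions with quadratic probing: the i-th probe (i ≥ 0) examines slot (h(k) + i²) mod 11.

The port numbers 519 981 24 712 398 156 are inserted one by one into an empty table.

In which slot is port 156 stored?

519 hashes to 0; slot 0 is free -> place at 0.
981 hashes to 0; 0 taken -> place at 1.
24 hashes to 0; 0,1 taken -> place at 4.
712 hashes to 1; 1 taken -> place at 2.
398 hashes to 0; 0,1,4 taken -> place at 9.
156 hashes to 0; 0,1,4,9 taken -> place at 5.
Table: [519, 981, 712, _, 24, 156, _, _, _, 398, _]

5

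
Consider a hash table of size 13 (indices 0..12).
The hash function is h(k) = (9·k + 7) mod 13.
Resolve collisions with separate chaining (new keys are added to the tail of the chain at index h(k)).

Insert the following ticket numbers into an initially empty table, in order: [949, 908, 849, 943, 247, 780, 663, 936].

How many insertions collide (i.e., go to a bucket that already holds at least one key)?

949 → bucket 7
908 → bucket 2
849 → bucket 4
943 → bucket 5
247 → bucket 7 (collision)
780 → bucket 7 (collision)
663 → bucket 7 (collision)
936 → bucket 7 (collision)
Final buckets:
0: .
1: .
2: 908
3: .
4: 849
5: 943
6: .
7: 949 -> 247 -> 780 -> 663 -> 936
8: .
9: .
10: .
11: .
12: .

4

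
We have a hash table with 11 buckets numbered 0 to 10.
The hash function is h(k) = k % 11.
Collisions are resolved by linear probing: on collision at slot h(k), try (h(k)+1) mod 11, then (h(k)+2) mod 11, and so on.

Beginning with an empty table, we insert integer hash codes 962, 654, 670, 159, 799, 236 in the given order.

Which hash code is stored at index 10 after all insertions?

962: h=5 => slot 5
654: h=5, probe 5,6 => slot 6
670: h=10 => slot 10
159: h=5, probe 5,6,7 => slot 7
799: h=7, probe 7,8 => slot 8
236: h=5, probe 5,6,7,8,9 => slot 9
Table: [., ., ., ., ., 962, 654, 159, 799, 236, 670]

670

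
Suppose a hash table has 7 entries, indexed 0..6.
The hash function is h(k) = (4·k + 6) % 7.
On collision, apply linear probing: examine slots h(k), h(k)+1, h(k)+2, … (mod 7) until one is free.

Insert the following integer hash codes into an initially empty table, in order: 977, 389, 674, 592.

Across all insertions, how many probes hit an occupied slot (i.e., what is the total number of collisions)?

3

Insert 977: h=1, slot 1 empty → index 1.
Insert 389: h=1, slot 1 occupied → index 2.
Insert 674: h=0, slot 0 empty → index 0.
Insert 592: h=1, slots 1,2 occupied → index 3.
Table: [674, 977, 389, 592, —, —, —]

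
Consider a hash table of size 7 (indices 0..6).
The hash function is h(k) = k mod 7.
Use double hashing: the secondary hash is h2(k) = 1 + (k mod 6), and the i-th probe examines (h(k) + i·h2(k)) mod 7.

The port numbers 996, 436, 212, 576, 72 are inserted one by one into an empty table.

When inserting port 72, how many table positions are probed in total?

3

996: h=2 -> slot 2
436: h=2, h2=5, probe 2,0 -> slot 0
212: h=2, h2=3, probe 2,5 -> slot 5
576: h=2, h2=1, probe 2,3 -> slot 3
72: h=2, h2=1, probe 2,3,4 -> slot 4
Table: [436, ∅, 996, 576, 72, 212, ∅]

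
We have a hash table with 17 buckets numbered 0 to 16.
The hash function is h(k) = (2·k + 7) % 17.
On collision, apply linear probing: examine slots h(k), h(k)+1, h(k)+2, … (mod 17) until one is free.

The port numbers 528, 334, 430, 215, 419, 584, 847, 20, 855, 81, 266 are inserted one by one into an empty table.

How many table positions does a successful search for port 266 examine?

528: h=9 -> slot 9
334: h=12 -> slot 12
430: h=0 -> slot 0
215: h=12, probe 12,13 -> slot 13
419: h=12, probe 12,13,14 -> slot 14
584: h=2 -> slot 2
847: h=1 -> slot 1
20: h=13, probe 13,14,15 -> slot 15
855: h=0, probe 0,1,2,3 -> slot 3
81: h=16 -> slot 16
266: h=12, probe 12,13,14,15,16,0,1,2,3,4 -> slot 4
Table: [430, 847, 584, 855, 266, —, —, —, —, 528, —, —, 334, 215, 419, 20, 81]
Lookup 266: h=12, probe 12,13,14,15,16,0,1,2,3,4 → found at 4.

10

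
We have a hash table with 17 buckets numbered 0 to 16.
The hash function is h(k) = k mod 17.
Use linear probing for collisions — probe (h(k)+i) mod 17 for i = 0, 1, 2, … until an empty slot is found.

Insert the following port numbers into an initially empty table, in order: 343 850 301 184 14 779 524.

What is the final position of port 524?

1

343 hashes to 3; slot 3 is free → place at 3.
850 hashes to 0; slot 0 is free → place at 0.
301 hashes to 12; slot 12 is free → place at 12.
184 hashes to 14; slot 14 is free → place at 14.
14 hashes to 14; 14 taken → place at 15.
779 hashes to 14; 14,15 taken → place at 16.
524 hashes to 14; 14,15,16,0 taken → place at 1.
Table: [850, 524, ∅, 343, ∅, ∅, ∅, ∅, ∅, ∅, ∅, ∅, 301, ∅, 184, 14, 779]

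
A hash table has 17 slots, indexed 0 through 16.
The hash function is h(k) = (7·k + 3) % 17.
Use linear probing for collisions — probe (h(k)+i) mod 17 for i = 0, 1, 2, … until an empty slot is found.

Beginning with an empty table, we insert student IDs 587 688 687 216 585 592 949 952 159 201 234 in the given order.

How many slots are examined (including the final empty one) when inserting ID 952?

2

587 hashes to 15; slot 15 is free → place at 15.
688 hashes to 8; slot 8 is free → place at 8.
687 hashes to 1; slot 1 is free → place at 1.
216 hashes to 2; slot 2 is free → place at 2.
585 hashes to 1; 1,2 taken → place at 3.
592 hashes to 16; slot 16 is free → place at 16.
949 hashes to 16; 16 taken → place at 0.
952 hashes to 3; 3 taken → place at 4.
159 hashes to 11; slot 11 is free → place at 11.
201 hashes to 16; 16,0,1,2,3,4 taken → place at 5.
234 hashes to 9; slot 9 is free → place at 9.
Table: [949, 687, 216, 585, 952, 201, ., ., 688, 234, ., 159, ., ., ., 587, 592]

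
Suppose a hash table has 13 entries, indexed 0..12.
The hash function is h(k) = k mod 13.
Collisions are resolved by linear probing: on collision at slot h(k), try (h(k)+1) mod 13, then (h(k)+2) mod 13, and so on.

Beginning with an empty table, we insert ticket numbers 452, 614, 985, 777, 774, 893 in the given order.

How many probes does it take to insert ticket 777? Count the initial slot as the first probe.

452: h=10 → slot 10
614: h=3 → slot 3
985: h=10, probe 10,11 → slot 11
777: h=10, probe 10,11,12 → slot 12
774: h=7 → slot 7
893: h=9 → slot 9
Table: [-, -, -, 614, -, -, -, 774, -, 893, 452, 985, 777]

3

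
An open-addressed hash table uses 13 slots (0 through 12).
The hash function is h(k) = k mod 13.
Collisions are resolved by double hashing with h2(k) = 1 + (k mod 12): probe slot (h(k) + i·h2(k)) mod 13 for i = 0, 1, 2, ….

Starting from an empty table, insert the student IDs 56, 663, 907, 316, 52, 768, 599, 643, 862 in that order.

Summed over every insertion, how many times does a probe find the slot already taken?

56 hashes to 4; slot 4 is free → place at 4.
663 hashes to 0; slot 0 is free → place at 0.
907 hashes to 10; slot 10 is free → place at 10.
316 hashes to 4, h2=5; 4 taken → place at 9.
52 hashes to 0, h2=5; 0 taken → place at 5.
768 hashes to 1; slot 1 is free → place at 1.
599 hashes to 1, h2=12; 1,0 taken → place at 12.
643 hashes to 6; slot 6 is free → place at 6.
862 hashes to 4, h2=11; 4 taken → place at 2.
Table: [663, 768, 862, ∅, 56, 52, 643, ∅, ∅, 316, 907, ∅, 599]

5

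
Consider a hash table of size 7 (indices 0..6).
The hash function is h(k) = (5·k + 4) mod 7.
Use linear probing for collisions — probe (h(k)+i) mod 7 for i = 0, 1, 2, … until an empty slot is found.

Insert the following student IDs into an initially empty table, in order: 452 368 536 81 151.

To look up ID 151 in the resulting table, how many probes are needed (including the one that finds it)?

452: h=3 => slot 3
368: h=3, probe 3,4 => slot 4
536: h=3, probe 3,4,5 => slot 5
81: h=3, probe 3,4,5,6 => slot 6
151: h=3, probe 3,4,5,6,0 => slot 0
Table: [151, ., ., 452, 368, 536, 81]
Lookup 151: h=3, probe 3,4,5,6,0 → found at 0.

5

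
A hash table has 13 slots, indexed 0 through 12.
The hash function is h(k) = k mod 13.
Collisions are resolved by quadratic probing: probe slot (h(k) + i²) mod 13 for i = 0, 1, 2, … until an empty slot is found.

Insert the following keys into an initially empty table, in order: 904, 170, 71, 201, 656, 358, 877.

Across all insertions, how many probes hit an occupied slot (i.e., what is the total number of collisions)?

10

Insert 904: h=7, slot 7 empty -> index 7.
Insert 170: h=1, slot 1 empty -> index 1.
Insert 71: h=6, slot 6 empty -> index 6.
Insert 201: h=6, slots 6,7 occupied -> index 10.
Insert 656: h=6, slots 6,7,10 occupied -> index 2.
Insert 358: h=7, slot 7 occupied -> index 8.
Insert 877: h=6, slots 6,7,10,2 occupied -> index 9.
Table: [—, 170, 656, —, —, —, 71, 904, 358, 877, 201, —, —]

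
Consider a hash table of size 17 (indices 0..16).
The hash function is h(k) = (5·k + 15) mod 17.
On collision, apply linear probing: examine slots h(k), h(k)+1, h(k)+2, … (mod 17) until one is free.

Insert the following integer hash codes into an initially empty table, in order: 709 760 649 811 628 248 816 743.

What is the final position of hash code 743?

11

Insert 709: h=7, slot 7 empty -> index 7.
Insert 760: h=7, slot 7 occupied -> index 8.
Insert 649: h=13, slot 13 empty -> index 13.
Insert 811: h=7, slots 7,8 occupied -> index 9.
Insert 628: h=10, slot 10 empty -> index 10.
Insert 248: h=14, slot 14 empty -> index 14.
Insert 816: h=15, slot 15 empty -> index 15.
Insert 743: h=7, slots 7,8,9,10 occupied -> index 11.
Table: [—, —, —, —, —, —, —, 709, 760, 811, 628, 743, —, 649, 248, 816, —]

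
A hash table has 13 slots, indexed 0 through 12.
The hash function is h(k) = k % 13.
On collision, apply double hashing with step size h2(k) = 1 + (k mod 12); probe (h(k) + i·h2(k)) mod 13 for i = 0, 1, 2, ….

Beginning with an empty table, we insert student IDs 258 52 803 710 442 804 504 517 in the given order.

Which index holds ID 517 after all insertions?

258 hashes to 11; slot 11 is free → place at 11.
52 hashes to 0; slot 0 is free → place at 0.
803 hashes to 10; slot 10 is free → place at 10.
710 hashes to 8; slot 8 is free → place at 8.
442 hashes to 0, h2=11; 0,11 taken → place at 9.
804 hashes to 11, h2=1; 11 taken → place at 12.
504 hashes to 10, h2=1; 10,11,12,0 taken → place at 1.
517 hashes to 10, h2=2; 10,12,1 taken → place at 3.
Table: [52, 504, ., 517, ., ., ., ., 710, 442, 803, 258, 804]

3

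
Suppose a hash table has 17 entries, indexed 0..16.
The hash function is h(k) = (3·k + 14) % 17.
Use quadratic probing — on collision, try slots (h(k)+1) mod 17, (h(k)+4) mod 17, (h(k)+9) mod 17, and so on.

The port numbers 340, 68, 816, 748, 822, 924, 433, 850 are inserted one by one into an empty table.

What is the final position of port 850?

13

Insert 340: h=14, slot 14 empty -> index 14.
Insert 68: h=14, slot 14 occupied -> index 15.
Insert 816: h=14, slots 14,15 occupied -> index 1.
Insert 748: h=14, slots 14,15,1 occupied -> index 6.
Insert 822: h=15, slot 15 occupied -> index 16.
Insert 924: h=15, slots 15,16 occupied -> index 2.
Insert 433: h=4, slot 4 empty -> index 4.
Insert 850: h=14, slots 14,15,1,6 occupied -> index 13.
Table: [-, 816, 924, -, 433, -, 748, -, -, -, -, -, -, 850, 340, 68, 822]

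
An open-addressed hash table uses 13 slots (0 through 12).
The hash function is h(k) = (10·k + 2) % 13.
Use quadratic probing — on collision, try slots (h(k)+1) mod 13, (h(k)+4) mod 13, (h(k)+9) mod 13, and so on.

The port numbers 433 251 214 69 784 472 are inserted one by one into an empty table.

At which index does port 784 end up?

12

Insert 433: h=3, slot 3 empty -> index 3.
Insert 251: h=3, slot 3 occupied -> index 4.
Insert 214: h=10, slot 10 empty -> index 10.
Insert 69: h=3, slots 3,4 occupied -> index 7.
Insert 784: h=3, slots 3,4,7 occupied -> index 12.
Insert 472: h=3, slots 3,4,7,12 occupied -> index 6.
Table: [∅, ∅, ∅, 433, 251, ∅, 472, 69, ∅, ∅, 214, ∅, 784]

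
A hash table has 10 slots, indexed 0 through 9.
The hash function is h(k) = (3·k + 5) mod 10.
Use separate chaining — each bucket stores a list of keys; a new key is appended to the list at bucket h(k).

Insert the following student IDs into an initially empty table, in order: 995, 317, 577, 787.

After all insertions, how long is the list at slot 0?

1

995 → bucket 0
317 → bucket 6
577 → bucket 6 (collision)
787 → bucket 6 (collision)
Final buckets:
0: 995
1: —
2: —
3: —
4: —
5: —
6: 317 -> 577 -> 787
7: —
8: —
9: —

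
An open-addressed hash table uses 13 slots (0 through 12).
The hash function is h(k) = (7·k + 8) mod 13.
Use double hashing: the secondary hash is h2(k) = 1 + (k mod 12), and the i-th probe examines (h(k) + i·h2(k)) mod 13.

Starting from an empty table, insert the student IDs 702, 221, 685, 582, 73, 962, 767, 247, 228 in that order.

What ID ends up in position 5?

702: h=8 => slot 8
221: h=8, h2=6, probe 8,1 => slot 1
685: h=6 => slot 6
582: h=0 => slot 0
73: h=12 => slot 12
962: h=8, h2=3, probe 8,11 => slot 11
767: h=8, h2=12, probe 8,7 => slot 7
247: h=8, h2=8, probe 8,3 => slot 3
228: h=5 => slot 5
Table: [582, 221, -, 247, -, 228, 685, 767, 702, -, -, 962, 73]

228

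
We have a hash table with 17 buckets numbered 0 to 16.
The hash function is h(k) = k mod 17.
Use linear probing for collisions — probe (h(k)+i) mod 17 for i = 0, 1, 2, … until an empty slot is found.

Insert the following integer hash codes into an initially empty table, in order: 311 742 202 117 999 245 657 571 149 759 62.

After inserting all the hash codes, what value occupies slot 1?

62

Insert 311: h=5, slot 5 empty -> index 5.
Insert 742: h=11, slot 11 empty -> index 11.
Insert 202: h=15, slot 15 empty -> index 15.
Insert 117: h=15, slot 15 occupied -> index 16.
Insert 999: h=13, slot 13 empty -> index 13.
Insert 245: h=7, slot 7 empty -> index 7.
Insert 657: h=11, slot 11 occupied -> index 12.
Insert 571: h=10, slot 10 empty -> index 10.
Insert 149: h=13, slot 13 occupied -> index 14.
Insert 759: h=11, slots 11,12,13,14,15,16 occupied -> index 0.
Insert 62: h=11, slots 11,12,13,14,15,16,0 occupied -> index 1.
Table: [759, 62, _, _, _, 311, _, 245, _, _, 571, 742, 657, 999, 149, 202, 117]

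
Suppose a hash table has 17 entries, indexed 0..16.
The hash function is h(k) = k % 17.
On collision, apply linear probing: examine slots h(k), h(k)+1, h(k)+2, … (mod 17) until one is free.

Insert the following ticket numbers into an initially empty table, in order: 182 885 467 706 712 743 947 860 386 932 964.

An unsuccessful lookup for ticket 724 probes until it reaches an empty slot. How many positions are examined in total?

2

Insert 182: h=12, slot 12 empty → index 12.
Insert 885: h=1, slot 1 empty → index 1.
Insert 467: h=8, slot 8 empty → index 8.
Insert 706: h=9, slot 9 empty → index 9.
Insert 712: h=15, slot 15 empty → index 15.
Insert 743: h=12, slot 12 occupied → index 13.
Insert 947: h=12, slots 12,13 occupied → index 14.
Insert 860: h=10, slot 10 empty → index 10.
Insert 386: h=12, slots 12,13,14,15 occupied → index 16.
Insert 932: h=14, slots 14,15,16 occupied → index 0.
Insert 964: h=12, slots 12,13,14,15,16,0,1 occupied → index 2.
Table: [932, 885, 964, ∅, ∅, ∅, ∅, ∅, 467, 706, 860, ∅, 182, 743, 947, 712, 386]
Lookup 724: h=10, probe 10,11 → slot 11 empty, not found.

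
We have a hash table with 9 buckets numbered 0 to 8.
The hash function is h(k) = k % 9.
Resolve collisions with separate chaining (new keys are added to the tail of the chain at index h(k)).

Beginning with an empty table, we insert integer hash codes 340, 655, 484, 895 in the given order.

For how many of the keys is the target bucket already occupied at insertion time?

340 -> bucket 7
655 -> bucket 7 (collision)
484 -> bucket 7 (collision)
895 -> bucket 4
Final buckets:
0: —
1: —
2: —
3: —
4: 895
5: —
6: —
7: 340 -> 655 -> 484
8: —

2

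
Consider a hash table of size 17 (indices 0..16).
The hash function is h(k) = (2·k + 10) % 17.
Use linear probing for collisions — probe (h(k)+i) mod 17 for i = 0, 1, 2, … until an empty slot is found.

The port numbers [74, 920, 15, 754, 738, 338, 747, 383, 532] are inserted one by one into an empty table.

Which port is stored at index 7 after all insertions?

74 hashes to 5; slot 5 is free → place at 5.
920 hashes to 14; slot 14 is free → place at 14.
15 hashes to 6; slot 6 is free → place at 6.
754 hashes to 5; 5,6 taken → place at 7.
738 hashes to 7; 7 taken → place at 8.
338 hashes to 6; 6,7,8 taken → place at 9.
747 hashes to 8; 8,9 taken → place at 10.
383 hashes to 11; slot 11 is free → place at 11.
532 hashes to 3; slot 3 is free → place at 3.
Table: [∅, ∅, ∅, 532, ∅, 74, 15, 754, 738, 338, 747, 383, ∅, ∅, 920, ∅, ∅]

754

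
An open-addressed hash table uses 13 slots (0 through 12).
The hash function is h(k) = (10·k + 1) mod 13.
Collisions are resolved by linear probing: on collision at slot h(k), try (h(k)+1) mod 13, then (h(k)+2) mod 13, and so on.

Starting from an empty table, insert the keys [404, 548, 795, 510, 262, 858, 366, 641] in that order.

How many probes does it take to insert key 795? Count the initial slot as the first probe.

404: h=11 → slot 11
548: h=8 → slot 8
795: h=8, probe 8,9 → slot 9
510: h=5 → slot 5
262: h=8, probe 8,9,10 → slot 10
858: h=1 → slot 1
366: h=8, probe 8,9,10,11,12 → slot 12
641: h=2 → slot 2
Table: [., 858, 641, ., ., 510, ., ., 548, 795, 262, 404, 366]

2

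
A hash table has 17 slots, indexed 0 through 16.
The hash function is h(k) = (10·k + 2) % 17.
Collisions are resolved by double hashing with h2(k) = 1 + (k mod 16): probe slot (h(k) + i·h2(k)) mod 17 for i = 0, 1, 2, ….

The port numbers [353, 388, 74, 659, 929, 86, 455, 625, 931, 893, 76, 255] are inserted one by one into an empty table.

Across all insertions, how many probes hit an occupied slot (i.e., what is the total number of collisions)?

353 hashes to 13; slot 13 is free -> place at 13.
388 hashes to 6; slot 6 is free -> place at 6.
74 hashes to 11; slot 11 is free -> place at 11.
659 hashes to 13, h2=4; 13 taken -> place at 0.
929 hashes to 10; slot 10 is free -> place at 10.
86 hashes to 12; slot 12 is free -> place at 12.
455 hashes to 13, h2=8; 13 taken -> place at 4.
625 hashes to 13, h2=2; 13 taken -> place at 15.
931 hashes to 13, h2=4; 13,0,4 taken -> place at 8.
893 hashes to 7; slot 7 is free -> place at 7.
76 hashes to 14; slot 14 is free -> place at 14.
255 hashes to 2; slot 2 is free -> place at 2.
Table: [659, —, 255, —, 455, —, 388, 893, 931, —, 929, 74, 86, 353, 76, 625, —]

6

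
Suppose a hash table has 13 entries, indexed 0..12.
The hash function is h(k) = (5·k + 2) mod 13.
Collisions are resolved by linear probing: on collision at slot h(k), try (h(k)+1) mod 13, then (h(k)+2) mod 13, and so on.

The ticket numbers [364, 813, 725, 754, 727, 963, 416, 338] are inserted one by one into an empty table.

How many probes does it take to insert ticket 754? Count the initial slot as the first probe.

2

364 hashes to 2; slot 2 is free → place at 2.
813 hashes to 11; slot 11 is free → place at 11.
725 hashes to 0; slot 0 is free → place at 0.
754 hashes to 2; 2 taken → place at 3.
727 hashes to 10; slot 10 is free → place at 10.
963 hashes to 7; slot 7 is free → place at 7.
416 hashes to 2; 2,3 taken → place at 4.
338 hashes to 2; 2,3,4 taken → place at 5.
Table: [725, ∅, 364, 754, 416, 338, ∅, 963, ∅, ∅, 727, 813, ∅]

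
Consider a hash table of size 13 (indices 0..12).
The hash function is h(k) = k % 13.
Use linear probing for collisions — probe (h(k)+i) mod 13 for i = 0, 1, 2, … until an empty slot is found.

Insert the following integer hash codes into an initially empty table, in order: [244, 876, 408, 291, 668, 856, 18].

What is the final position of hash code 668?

244 hashes to 10; slot 10 is free => place at 10.
876 hashes to 5; slot 5 is free => place at 5.
408 hashes to 5; 5 taken => place at 6.
291 hashes to 5; 5,6 taken => place at 7.
668 hashes to 5; 5,6,7 taken => place at 8.
856 hashes to 11; slot 11 is free => place at 11.
18 hashes to 5; 5,6,7,8 taken => place at 9.
Table: [-, -, -, -, -, 876, 408, 291, 668, 18, 244, 856, -]

8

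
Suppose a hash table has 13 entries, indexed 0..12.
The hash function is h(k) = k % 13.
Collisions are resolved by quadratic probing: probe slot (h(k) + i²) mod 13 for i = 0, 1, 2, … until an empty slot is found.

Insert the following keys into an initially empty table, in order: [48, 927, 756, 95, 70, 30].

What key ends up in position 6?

70

48 hashes to 9; slot 9 is free => place at 9.
927 hashes to 4; slot 4 is free => place at 4.
756 hashes to 2; slot 2 is free => place at 2.
95 hashes to 4; 4 taken => place at 5.
70 hashes to 5; 5 taken => place at 6.
30 hashes to 4; 4,5 taken => place at 8.
Table: [-, -, 756, -, 927, 95, 70, -, 30, 48, -, -, -]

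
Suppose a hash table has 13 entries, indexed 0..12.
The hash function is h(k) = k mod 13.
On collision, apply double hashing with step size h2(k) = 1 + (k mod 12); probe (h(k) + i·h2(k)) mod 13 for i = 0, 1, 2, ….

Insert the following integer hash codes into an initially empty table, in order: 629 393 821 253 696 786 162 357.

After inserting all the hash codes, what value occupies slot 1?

Insert 629: h=5, slot 5 empty => index 5.
Insert 393: h=3, slot 3 empty => index 3.
Insert 821: h=2, slot 2 empty => index 2.
Insert 253: h=6, slot 6 empty => index 6.
Insert 696: h=7, slot 7 empty => index 7.
Insert 786: h=6, h2=7, slot 6 occupied => index 0.
Insert 162: h=6, h2=7, slots 6,0,7 occupied => index 1.
Insert 357: h=6, h2=10, slots 6,3,0 occupied => index 10.
Table: [786, 162, 821, 393, ., 629, 253, 696, ., ., 357, ., .]

162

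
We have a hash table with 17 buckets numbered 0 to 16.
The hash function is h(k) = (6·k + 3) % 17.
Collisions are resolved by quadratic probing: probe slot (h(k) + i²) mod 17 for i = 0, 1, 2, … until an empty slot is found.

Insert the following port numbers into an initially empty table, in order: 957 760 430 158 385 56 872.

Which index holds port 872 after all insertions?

957: h=16 => slot 16
760: h=7 => slot 7
430: h=16, probe 16,0 => slot 0
158: h=16, probe 16,0,3 => slot 3
385: h=1 => slot 1
56: h=16, probe 16,0,3,8 => slot 8
872: h=16, probe 16,0,3,8,15 => slot 15
Table: [430, 385, -, 158, -, -, -, 760, 56, -, -, -, -, -, -, 872, 957]

15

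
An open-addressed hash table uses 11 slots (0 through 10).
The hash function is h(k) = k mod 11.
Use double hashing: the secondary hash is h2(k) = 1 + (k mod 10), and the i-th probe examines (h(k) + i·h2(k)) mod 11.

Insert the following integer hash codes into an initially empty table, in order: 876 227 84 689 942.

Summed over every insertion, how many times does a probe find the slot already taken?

876: h=7 -> slot 7
227: h=7, h2=8, probe 7,4 -> slot 4
84: h=7, h2=5, probe 7,1 -> slot 1
689: h=7, h2=10, probe 7,6 -> slot 6
942: h=7, h2=3, probe 7,10 -> slot 10
Table: [-, 84, -, -, 227, -, 689, 876, -, -, 942]

4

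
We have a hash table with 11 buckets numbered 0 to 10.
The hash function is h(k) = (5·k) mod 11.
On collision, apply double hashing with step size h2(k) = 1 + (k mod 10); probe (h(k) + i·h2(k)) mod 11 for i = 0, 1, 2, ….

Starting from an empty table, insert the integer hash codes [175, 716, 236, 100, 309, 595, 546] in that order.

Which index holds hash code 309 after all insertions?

175: h=6 => slot 6
716: h=5 => slot 5
236: h=3 => slot 3
100: h=5, h2=1, probe 5,6,7 => slot 7
309: h=5, h2=10, probe 5,4 => slot 4
595: h=5, h2=6, probe 5,0 => slot 0
546: h=2 => slot 2
Table: [595, -, 546, 236, 309, 716, 175, 100, -, -, -]

4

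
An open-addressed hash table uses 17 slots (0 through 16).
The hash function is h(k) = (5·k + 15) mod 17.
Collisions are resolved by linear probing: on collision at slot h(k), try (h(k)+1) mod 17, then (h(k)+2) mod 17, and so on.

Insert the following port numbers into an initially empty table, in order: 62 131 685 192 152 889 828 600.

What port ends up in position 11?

Insert 62: h=2, slot 2 empty => index 2.
Insert 131: h=7, slot 7 empty => index 7.
Insert 685: h=6, slot 6 empty => index 6.
Insert 192: h=6, slots 6,7 occupied => index 8.
Insert 152: h=10, slot 10 empty => index 10.
Insert 889: h=6, slots 6,7,8 occupied => index 9.
Insert 828: h=7, slots 7,8,9,10 occupied => index 11.
Insert 600: h=6, slots 6,7,8,9,10,11 occupied => index 12.
Table: [∅, ∅, 62, ∅, ∅, ∅, 685, 131, 192, 889, 152, 828, 600, ∅, ∅, ∅, ∅]

828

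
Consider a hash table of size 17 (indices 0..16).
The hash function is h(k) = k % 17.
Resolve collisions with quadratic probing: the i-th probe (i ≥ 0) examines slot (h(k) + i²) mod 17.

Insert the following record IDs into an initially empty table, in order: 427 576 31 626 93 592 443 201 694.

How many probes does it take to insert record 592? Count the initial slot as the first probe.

427 hashes to 2; slot 2 is free => place at 2.
576 hashes to 15; slot 15 is free => place at 15.
31 hashes to 14; slot 14 is free => place at 14.
626 hashes to 14; 14,15 taken => place at 1.
93 hashes to 8; slot 8 is free => place at 8.
592 hashes to 14; 14,15,1 taken => place at 6.
443 hashes to 1; 1,2 taken => place at 5.
201 hashes to 14; 14,15,1,6 taken => place at 13.
694 hashes to 14; 14,15,1,6,13,5 taken => place at 16.
Table: [∅, 626, 427, ∅, ∅, 443, 592, ∅, 93, ∅, ∅, ∅, ∅, 201, 31, 576, 694]

4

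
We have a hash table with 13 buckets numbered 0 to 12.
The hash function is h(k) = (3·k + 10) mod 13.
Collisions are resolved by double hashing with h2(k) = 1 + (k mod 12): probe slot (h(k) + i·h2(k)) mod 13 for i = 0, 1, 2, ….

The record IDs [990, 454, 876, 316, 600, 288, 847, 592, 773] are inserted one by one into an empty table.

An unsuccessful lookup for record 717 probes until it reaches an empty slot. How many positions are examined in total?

2

990 hashes to 3; slot 3 is free => place at 3.
454 hashes to 7; slot 7 is free => place at 7.
876 hashes to 12; slot 12 is free => place at 12.
316 hashes to 9; slot 9 is free => place at 9.
600 hashes to 3, h2=1; 3 taken => place at 4.
288 hashes to 3, h2=1; 3,4 taken => place at 5.
847 hashes to 3, h2=8; 3 taken => place at 11.
592 hashes to 5, h2=5; 5 taken => place at 10.
773 hashes to 2; slot 2 is free => place at 2.
Table: [-, -, 773, 990, 600, 288, -, 454, -, 316, 592, 847, 876]
Lookup 717: h=3, h2=10, probe 3,0 → slot 0 empty, not found.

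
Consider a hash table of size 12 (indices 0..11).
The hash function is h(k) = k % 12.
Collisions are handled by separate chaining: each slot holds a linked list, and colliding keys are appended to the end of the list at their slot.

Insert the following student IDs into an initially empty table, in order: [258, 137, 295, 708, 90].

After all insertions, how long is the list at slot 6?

Insert 258: h=6, bucket 6 empty → new chain.
Insert 137: h=5, bucket 5 empty → new chain.
Insert 295: h=7, bucket 7 empty → new chain.
Insert 708: h=0, bucket 0 empty → new chain.
Insert 90: h=6, bucket 6 nonempty → append to chain.
Final buckets:
0: 708
1: -
2: -
3: -
4: -
5: 137
6: 258 -> 90
7: 295
8: -
9: -
10: -
11: -

2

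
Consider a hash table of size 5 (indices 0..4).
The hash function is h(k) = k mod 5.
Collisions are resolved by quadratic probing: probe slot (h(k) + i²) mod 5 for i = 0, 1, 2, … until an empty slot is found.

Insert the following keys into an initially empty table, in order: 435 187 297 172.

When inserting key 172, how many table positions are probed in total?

3

435 hashes to 0; slot 0 is free => place at 0.
187 hashes to 2; slot 2 is free => place at 2.
297 hashes to 2; 2 taken => place at 3.
172 hashes to 2; 2,3 taken => place at 1.
Table: [435, 172, 187, 297, _]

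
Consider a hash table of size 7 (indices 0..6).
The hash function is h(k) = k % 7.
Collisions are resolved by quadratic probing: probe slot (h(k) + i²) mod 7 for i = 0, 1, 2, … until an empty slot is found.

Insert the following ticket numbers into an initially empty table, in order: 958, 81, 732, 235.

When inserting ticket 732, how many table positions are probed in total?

2

958: h=6 → slot 6
81: h=4 → slot 4
732: h=4, probe 4,5 → slot 5
235: h=4, probe 4,5,1 → slot 1
Table: [∅, 235, ∅, ∅, 81, 732, 958]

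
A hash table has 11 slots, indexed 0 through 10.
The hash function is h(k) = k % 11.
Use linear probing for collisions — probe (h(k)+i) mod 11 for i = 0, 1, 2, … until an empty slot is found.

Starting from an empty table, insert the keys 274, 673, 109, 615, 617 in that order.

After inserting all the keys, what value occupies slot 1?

274 hashes to 10; slot 10 is free => place at 10.
673 hashes to 2; slot 2 is free => place at 2.
109 hashes to 10; 10 taken => place at 0.
615 hashes to 10; 10,0 taken => place at 1.
617 hashes to 1; 1,2 taken => place at 3.
Table: [109, 615, 673, 617, ∅, ∅, ∅, ∅, ∅, ∅, 274]

615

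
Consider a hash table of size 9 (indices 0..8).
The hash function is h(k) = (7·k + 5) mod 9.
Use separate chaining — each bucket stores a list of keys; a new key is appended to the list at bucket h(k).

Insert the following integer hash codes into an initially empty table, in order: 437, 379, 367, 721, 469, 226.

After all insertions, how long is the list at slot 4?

1

Insert 437: h=4, bucket 4 empty → new chain.
Insert 379: h=3, bucket 3 empty → new chain.
Insert 367: h=0, bucket 0 empty → new chain.
Insert 721: h=3, bucket 3 nonempty → append to chain.
Insert 469: h=3, bucket 3 nonempty → append to chain.
Insert 226: h=3, bucket 3 nonempty → append to chain.
Final buckets:
0: 367
1: .
2: .
3: 379 -> 721 -> 469 -> 226
4: 437
5: .
6: .
7: .
8: .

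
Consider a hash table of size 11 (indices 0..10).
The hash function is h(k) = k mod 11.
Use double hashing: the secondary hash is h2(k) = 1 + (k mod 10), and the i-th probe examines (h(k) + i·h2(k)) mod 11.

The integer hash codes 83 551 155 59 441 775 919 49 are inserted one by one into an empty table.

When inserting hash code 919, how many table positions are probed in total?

5

Insert 83: h=6, slot 6 empty => index 6.
Insert 551: h=1, slot 1 empty => index 1.
Insert 155: h=1, h2=6, slot 1 occupied => index 7.
Insert 59: h=4, slot 4 empty => index 4.
Insert 441: h=1, h2=2, slot 1 occupied => index 3.
Insert 775: h=5, slot 5 empty => index 5.
Insert 919: h=6, h2=10, slots 6,5,4,3 occupied => index 2.
Insert 49: h=5, h2=10, slots 5,4,3,2,1 occupied => index 0.
Table: [49, 551, 919, 441, 59, 775, 83, 155, ∅, ∅, ∅]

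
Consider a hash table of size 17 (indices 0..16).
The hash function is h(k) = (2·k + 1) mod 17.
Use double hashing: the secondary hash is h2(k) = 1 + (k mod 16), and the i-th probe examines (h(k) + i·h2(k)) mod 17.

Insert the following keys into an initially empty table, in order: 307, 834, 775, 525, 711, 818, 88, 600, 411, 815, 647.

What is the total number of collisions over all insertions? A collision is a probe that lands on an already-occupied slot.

307: h=3 -> slot 3
834: h=3, h2=3, probe 3,6 -> slot 6
775: h=4 -> slot 4
525: h=14 -> slot 14
711: h=12 -> slot 12
818: h=5 -> slot 5
88: h=7 -> slot 7
600: h=11 -> slot 11
411: h=7, h2=12, probe 7,2 -> slot 2
815: h=16 -> slot 16
647: h=3, h2=8, probe 3,11,2,10 -> slot 10
Table: [-, -, 411, 307, 775, 818, 834, 88, -, -, 647, 600, 711, -, 525, -, 815]

5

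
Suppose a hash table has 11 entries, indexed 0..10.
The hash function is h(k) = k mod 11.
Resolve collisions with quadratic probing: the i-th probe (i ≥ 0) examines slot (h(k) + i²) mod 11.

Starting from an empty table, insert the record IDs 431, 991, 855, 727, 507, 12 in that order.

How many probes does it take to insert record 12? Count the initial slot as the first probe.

431 hashes to 2; slot 2 is free → place at 2.
991 hashes to 1; slot 1 is free → place at 1.
855 hashes to 8; slot 8 is free → place at 8.
727 hashes to 1; 1,2 taken → place at 5.
507 hashes to 1; 1,2,5 taken → place at 10.
12 hashes to 1; 1,2,5,10 taken → place at 6.
Table: [∅, 991, 431, ∅, ∅, 727, 12, ∅, 855, ∅, 507]

5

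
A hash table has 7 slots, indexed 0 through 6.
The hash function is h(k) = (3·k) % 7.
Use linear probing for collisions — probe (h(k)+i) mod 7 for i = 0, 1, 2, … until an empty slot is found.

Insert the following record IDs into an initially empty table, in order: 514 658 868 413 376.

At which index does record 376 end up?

Insert 514: h=2, slot 2 empty -> index 2.
Insert 658: h=0, slot 0 empty -> index 0.
Insert 868: h=0, slot 0 occupied -> index 1.
Insert 413: h=0, slots 0,1,2 occupied -> index 3.
Insert 376: h=1, slots 1,2,3 occupied -> index 4.
Table: [658, 868, 514, 413, 376, —, —]

4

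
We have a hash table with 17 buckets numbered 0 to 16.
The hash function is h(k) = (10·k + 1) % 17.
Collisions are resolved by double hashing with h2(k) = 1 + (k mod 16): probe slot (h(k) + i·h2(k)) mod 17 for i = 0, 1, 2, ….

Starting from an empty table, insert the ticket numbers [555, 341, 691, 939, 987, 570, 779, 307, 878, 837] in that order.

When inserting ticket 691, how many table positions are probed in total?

Insert 555: h=9, slot 9 empty → index 9.
Insert 341: h=11, slot 11 empty → index 11.
Insert 691: h=9, h2=4, slot 9 occupied → index 13.
Insert 939: h=7, slot 7 empty → index 7.
Insert 987: h=11, h2=12, slot 11 occupied → index 6.
Insert 570: h=6, h2=11, slot 6 occupied → index 0.
Insert 779: h=5, slot 5 empty → index 5.
Insert 307: h=11, h2=4, slot 11 occupied → index 15.
Insert 878: h=9, h2=15, slots 9,7,5 occupied → index 3.
Insert 837: h=7, h2=6, slots 7,13 occupied → index 2.
Table: [570, -, 837, 878, -, 779, 987, 939, -, 555, -, 341, -, 691, -, 307, -]

2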